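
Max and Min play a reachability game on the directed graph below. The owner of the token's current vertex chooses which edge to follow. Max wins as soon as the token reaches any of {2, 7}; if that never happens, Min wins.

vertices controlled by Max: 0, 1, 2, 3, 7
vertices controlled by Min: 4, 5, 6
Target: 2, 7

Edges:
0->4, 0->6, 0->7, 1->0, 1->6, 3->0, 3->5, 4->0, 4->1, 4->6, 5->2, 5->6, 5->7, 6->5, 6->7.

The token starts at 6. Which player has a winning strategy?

Min

A0 = {2, 7}
A1: add {0} — 0 (Max) has 0→7.
A2: add {1, 3} — 1 (Max) has 1→0; 3 (Max) has 3→0.
A3 = A2; e.g. 4 (Min) can still go to 6. Fixed point.
6 never enters the attractor, so Min can avoid the target forever.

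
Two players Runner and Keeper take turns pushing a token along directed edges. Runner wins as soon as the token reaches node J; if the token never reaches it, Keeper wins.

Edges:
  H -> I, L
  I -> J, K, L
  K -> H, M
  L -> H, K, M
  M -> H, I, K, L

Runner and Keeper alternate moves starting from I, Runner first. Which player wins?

Runner

Track states (vertex, player-to-move).
A0 = {(J,Runner), (J,Keeper)}
A1: add {(I,Runner)}.
(I,Runner) ∈ A1 ⇒ Runner forces the target.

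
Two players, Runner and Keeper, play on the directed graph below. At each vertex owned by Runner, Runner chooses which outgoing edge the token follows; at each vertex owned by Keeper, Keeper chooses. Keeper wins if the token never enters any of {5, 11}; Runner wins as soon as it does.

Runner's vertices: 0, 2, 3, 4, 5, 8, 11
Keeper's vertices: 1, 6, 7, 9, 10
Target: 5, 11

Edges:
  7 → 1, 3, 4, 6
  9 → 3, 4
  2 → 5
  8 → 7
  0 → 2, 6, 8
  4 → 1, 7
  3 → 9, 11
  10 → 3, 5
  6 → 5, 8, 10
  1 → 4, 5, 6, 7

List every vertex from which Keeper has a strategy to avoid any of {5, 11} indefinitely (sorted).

A0 = {5, 11}
A1: add {2, 3} — 2 (Runner) has 2→5; 3 (Runner) has 3→11.
A2: add {0, 10} — 0 (Runner) has 0→2; 10 (Keeper): all of {3, 5} already in.
A3 = A2; e.g. 1 (Keeper) can still go to 4. Fixed point.
Runner's attractor = {0, 2, 3, 5, 10, 11}; Keeper avoids the target exactly from the complement.

1, 4, 6, 7, 8, 9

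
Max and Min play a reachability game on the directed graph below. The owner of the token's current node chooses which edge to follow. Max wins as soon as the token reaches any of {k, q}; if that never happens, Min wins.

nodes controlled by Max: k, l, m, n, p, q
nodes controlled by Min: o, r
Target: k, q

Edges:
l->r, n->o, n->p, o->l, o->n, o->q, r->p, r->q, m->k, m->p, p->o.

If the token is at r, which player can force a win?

A0 = {k, q}
A1: add {m} — m (Max) has m→k.
A2 = A1; e.g. l (Max) has no edge into A1. Fixed point.
r never enters the attractor, so Min can avoid the target forever.

Min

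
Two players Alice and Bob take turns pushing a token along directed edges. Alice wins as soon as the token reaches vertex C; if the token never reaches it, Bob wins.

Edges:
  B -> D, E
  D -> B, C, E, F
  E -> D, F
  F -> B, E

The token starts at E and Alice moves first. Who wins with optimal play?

Bob

Track states (vertex, player-to-move).
A0 = {(C,Alice), (C,Bob)}
A1: add {(D,Alice)}.
A2 = A1; e.g. (B,Alice) stays out. (E,Alice) never enters ⇒ Bob avoids the target.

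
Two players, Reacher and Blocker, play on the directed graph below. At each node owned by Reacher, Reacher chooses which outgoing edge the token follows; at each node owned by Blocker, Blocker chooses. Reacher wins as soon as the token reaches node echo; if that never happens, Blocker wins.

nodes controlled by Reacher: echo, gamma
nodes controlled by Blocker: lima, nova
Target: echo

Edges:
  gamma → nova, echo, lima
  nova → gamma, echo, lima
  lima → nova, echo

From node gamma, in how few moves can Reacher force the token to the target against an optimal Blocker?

1

A0 = {echo}
A1: add {gamma} — gamma (Reacher) has gamma→echo.
A2 = A1; e.g. nova (Blocker) can still go to lima. Fixed point.
gamma enters the attractor at level 1, so Reacher can force the target in 1 move from there.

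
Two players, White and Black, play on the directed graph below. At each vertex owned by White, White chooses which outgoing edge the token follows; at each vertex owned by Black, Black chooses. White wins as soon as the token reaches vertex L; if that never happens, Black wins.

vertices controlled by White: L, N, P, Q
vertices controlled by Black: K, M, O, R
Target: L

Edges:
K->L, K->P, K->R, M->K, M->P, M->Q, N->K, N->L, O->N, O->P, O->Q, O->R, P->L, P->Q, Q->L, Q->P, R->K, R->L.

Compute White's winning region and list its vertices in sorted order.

L, N, P, Q

A0 = {L}
A1: add {N, P, Q} — N (White) has N→L; P (White) has P→L; Q (White) has Q→L.
A2 = A1; e.g. K (Black) can still go to R. Fixed point.
White's winning region = {L, N, P, Q}.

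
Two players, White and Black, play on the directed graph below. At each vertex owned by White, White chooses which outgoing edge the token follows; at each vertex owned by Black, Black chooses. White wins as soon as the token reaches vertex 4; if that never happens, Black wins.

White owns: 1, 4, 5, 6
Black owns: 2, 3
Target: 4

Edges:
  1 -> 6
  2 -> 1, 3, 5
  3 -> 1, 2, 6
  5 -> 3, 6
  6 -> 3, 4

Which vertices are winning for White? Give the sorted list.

1, 4, 5, 6

A0 = {4}
A1: add {6} — 6 (White) has 6→4.
A2: add {1, 5} — 1 (White) has 1→6; 5 (White) has 5→6.
A3 = A2; e.g. 2 (Black) can still go to 3. Fixed point.
White's winning region = {1, 4, 5, 6}.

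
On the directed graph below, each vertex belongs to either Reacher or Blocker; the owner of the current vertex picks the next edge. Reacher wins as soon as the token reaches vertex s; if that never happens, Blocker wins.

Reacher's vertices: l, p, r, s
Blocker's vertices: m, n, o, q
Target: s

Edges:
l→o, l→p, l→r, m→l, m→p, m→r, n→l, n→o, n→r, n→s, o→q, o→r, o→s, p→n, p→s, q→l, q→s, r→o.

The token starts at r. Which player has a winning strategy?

A0 = {s}
A1: add {p} — p (Reacher) has p→s.
A2: add {l} — l (Reacher) has l→p.
A3: add {q} — q (Blocker): all of {l, s} already in.
A4 = A3; e.g. m (Blocker) can still go to r. Fixed point.
r never enters the attractor, so Blocker can avoid the target forever.

Blocker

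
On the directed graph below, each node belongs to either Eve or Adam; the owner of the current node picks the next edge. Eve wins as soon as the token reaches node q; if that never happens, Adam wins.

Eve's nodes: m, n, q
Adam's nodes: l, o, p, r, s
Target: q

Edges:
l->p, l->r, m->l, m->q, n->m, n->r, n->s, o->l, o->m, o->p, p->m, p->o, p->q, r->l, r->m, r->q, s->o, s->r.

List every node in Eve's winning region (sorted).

A0 = {q}
A1: add {m} — m (Eve) has m→q.
A2: add {n} — n (Eve) has n→m.
A3 = A2; e.g. l (Adam) can still go to p. Fixed point.
Eve's winning region = {m, n, q}.

m, n, q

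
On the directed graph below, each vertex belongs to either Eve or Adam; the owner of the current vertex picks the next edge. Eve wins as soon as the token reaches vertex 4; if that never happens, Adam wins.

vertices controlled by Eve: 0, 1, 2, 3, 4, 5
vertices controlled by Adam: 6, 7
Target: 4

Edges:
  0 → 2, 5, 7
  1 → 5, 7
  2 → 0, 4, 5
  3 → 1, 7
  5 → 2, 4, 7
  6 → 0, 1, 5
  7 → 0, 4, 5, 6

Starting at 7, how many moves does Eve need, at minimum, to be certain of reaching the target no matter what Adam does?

4

A0 = {4}
A1: add {2, 5} — 2 (Eve) has 2→4; 5 (Eve) has 5→4.
A2: add {0, 1} — 0 (Eve) has 0→2; 1 (Eve) has 1→5.
A3: add {3, 6} — 3 (Eve) has 3→1; 6 (Adam): all of {0, 1, 5} already in.
A4: add {7} — 7 (Adam): all of {0, 4, 5, 6} already in.
A4 = all vertices. Fixed point.
7 enters the attractor at level 4, so Eve can force the target in 4 moves from there.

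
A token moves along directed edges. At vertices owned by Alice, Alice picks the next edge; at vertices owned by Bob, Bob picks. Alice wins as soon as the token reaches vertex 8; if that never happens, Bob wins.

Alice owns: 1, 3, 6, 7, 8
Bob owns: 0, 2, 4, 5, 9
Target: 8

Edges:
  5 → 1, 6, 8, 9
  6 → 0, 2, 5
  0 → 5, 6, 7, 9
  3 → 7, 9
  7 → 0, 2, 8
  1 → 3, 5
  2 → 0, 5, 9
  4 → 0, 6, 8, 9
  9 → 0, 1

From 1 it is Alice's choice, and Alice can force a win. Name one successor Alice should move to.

A0 = {8}
A1: add {7} — 7 (Alice) has 7→8.
A2: add {3} — 3 (Alice) has 3→7.
A3: add {1} — 1 (Alice) has 1→3.
A4 = A3; e.g. 0 (Bob) can still go to 5. Fixed point.
From 1, successor 3 is in the attractor (rank 2); the other successor 5 is not.

3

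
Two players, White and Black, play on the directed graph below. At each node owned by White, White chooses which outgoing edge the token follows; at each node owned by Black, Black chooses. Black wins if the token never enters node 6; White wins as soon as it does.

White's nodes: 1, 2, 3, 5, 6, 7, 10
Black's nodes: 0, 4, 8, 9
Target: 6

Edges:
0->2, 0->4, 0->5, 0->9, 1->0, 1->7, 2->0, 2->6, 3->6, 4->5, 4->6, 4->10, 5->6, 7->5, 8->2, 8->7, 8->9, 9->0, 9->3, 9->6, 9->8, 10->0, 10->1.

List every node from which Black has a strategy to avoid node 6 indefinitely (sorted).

0, 8, 9

A0 = {6}
A1: add {2, 3, 5} — 2 (White) has 2→6; 3 (White) has 3→6; 5 (White) has 5→6.
A2: add {7} — 7 (White) has 7→5.
A3: add {1} — 1 (White) has 1→7.
A4: add {10} — 10 (White) has 10→1.
A5: add {4} — 4 (Black): all of {5, 6, 10} already in.
A6 = A5; e.g. 0 (Black) can still go to 9. Fixed point.
White's attractor = {1, 2, 3, 4, 5, 6, 7, 10}; Black avoids the target exactly from the complement.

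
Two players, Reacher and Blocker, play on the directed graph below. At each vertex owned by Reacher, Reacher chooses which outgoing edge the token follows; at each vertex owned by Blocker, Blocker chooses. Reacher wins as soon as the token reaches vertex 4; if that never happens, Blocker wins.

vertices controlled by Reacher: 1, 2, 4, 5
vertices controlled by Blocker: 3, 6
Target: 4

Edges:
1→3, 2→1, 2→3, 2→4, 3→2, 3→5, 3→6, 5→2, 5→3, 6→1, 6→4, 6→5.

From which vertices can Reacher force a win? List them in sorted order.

A0 = {4}
A1: add {2} — 2 (Reacher) has 2→4.
A2: add {5} — 5 (Reacher) has 5→2.
A3 = A2; e.g. 1 (Reacher) has no edge into A2. Fixed point.
Reacher's winning region = {2, 4, 5}.

2, 4, 5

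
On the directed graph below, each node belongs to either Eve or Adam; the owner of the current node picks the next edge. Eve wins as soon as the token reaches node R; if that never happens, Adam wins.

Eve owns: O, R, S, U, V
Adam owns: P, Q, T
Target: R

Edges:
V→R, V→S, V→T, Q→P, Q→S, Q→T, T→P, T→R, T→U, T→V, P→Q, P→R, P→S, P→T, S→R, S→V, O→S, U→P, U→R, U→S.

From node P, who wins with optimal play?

Adam

A0 = {R}
A1: add {S, U, V} — S (Eve) has S→R; U (Eve) has U→R; V (Eve) has V→R.
A2: add {O} — O (Eve) has O→S.
A3 = A2; e.g. P (Adam) can still go to Q. Fixed point.
P never enters the attractor, so Adam can avoid the target forever.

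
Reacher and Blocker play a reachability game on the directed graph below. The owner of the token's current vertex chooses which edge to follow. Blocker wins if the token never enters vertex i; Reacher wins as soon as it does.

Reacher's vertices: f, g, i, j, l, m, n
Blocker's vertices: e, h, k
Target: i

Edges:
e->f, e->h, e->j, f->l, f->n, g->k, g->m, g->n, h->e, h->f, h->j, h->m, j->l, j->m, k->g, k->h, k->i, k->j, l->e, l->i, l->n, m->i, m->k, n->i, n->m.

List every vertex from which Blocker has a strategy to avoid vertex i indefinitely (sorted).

e, h, k

A0 = {i}
A1: add {l, m, n} — l (Reacher) has l→i; m (Reacher) has m→i; n (Reacher) has n→i.
A2: add {f, g, j} — f (Reacher) has f→l; g (Reacher) has g→m; j (Reacher) has j→l.
A3 = A2; e.g. e (Blocker) can still go to h. Fixed point.
Reacher's attractor = {f, g, i, j, l, m, n}; Blocker avoids the target exactly from the complement.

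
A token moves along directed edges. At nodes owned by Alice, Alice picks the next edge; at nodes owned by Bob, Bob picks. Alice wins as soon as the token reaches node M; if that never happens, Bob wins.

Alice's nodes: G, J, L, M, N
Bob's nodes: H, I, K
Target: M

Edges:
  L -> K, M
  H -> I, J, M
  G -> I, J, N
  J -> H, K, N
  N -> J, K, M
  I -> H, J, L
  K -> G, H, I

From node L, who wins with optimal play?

A0 = {M}
A1: add {L, N} — L (Alice) has L→M; N (Alice) has N→M.
L ∈ A1, so Alice can force the target.

Alice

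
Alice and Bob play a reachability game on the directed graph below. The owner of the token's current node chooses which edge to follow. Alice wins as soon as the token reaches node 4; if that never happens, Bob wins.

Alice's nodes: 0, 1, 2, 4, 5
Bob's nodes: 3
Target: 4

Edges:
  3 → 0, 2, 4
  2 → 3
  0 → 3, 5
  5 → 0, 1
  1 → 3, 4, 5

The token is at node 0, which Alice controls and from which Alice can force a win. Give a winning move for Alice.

5

A0 = {4}
A1: add {1} — 1 (Alice) has 1→4.
A2: add {5} — 5 (Alice) has 5→1.
A3: add {0} — 0 (Alice) has 0→5.
A4 = A3; e.g. 2 (Alice) has no edge into A3. Fixed point.
From 0, successor 5 is in the attractor (rank 2); the other successor 3 is not.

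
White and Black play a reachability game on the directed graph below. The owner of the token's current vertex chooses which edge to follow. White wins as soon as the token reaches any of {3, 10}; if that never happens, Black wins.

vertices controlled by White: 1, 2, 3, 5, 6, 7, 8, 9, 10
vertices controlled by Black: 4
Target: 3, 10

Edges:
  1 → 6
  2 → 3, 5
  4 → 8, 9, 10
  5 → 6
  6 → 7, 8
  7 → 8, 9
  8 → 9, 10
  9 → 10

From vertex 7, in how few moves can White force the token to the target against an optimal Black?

2

A0 = {3, 10}
A1: add {2, 8, 9} — 2 (White) has 2→3; 8 (White) has 8→10; 9 (White) has 9→10.
A2: add {4, 6, 7} — 4 (Black): all of {8, 9, 10} already in; 6 (White) has 6→8; 7 (White) has 7→8.
7 enters the attractor at level 2, so White can force the target in 2 moves from there.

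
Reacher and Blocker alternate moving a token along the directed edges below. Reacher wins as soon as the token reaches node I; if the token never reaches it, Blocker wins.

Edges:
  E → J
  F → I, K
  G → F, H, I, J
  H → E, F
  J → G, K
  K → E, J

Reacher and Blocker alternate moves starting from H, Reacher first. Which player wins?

Blocker

Track states (vertex, player-to-move).
A0 = {(I,Reacher), (I,Blocker)}
A1: add {(F,Reacher), (G,Reacher)}.
A2 = A1; e.g. (E,Reacher) stays out. (H,Reacher) never enters ⇒ Blocker avoids the target.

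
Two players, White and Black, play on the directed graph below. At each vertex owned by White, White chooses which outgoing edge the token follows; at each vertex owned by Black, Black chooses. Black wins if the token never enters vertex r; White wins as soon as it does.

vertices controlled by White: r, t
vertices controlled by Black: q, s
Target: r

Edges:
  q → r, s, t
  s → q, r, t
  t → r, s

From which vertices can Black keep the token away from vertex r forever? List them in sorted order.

A0 = {r}
A1: add {t} — t (White) has t→r.
A2 = A1; e.g. q (Black) can still go to s. Fixed point.
White's attractor = {r, t}; Black avoids the target exactly from the complement.

q, s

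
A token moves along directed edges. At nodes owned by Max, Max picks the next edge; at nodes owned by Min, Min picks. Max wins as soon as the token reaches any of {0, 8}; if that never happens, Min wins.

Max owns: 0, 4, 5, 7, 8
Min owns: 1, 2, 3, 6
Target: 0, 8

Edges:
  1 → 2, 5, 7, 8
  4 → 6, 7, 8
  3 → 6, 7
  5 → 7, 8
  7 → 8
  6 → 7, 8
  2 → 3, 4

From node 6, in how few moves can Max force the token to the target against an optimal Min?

A0 = {0, 8}
A1: add {4, 5, 7} — 4 (Max) has 4→8; 5 (Max) has 5→8; 7 (Max) has 7→8.
A2: add {6} — 6 (Min): all of {7, 8} already in.
6 enters the attractor at level 2, so Max can force the target in 2 moves from there.

2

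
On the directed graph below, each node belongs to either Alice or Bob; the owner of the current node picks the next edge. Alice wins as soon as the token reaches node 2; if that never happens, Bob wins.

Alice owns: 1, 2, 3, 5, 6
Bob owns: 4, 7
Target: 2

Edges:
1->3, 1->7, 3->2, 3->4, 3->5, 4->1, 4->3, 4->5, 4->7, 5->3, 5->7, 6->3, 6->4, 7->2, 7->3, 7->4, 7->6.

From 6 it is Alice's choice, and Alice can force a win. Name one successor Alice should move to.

A0 = {2}
A1: add {3} — 3 (Alice) has 3→2.
A2: add {1, 5, 6} — 1 (Alice) has 1→3; 5 (Alice) has 5→3; 6 (Alice) has 6→3.
A3 = A2; e.g. 4 (Bob) can still go to 7. Fixed point.
From 6, successor 3 is in the attractor (rank 1); the other successor 4 is not.

3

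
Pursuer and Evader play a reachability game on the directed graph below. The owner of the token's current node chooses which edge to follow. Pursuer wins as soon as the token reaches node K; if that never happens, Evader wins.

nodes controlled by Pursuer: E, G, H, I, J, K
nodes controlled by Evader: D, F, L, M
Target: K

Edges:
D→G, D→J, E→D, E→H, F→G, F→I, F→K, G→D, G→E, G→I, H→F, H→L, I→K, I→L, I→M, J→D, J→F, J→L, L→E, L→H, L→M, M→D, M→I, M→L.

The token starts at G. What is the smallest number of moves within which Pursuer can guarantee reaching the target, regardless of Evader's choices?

2

A0 = {K}
A1: add {I} — I (Pursuer) has I→K.
A2: add {G} — G (Pursuer) has G→I.
G enters the attractor at level 2, so Pursuer can force the target in 2 moves from there.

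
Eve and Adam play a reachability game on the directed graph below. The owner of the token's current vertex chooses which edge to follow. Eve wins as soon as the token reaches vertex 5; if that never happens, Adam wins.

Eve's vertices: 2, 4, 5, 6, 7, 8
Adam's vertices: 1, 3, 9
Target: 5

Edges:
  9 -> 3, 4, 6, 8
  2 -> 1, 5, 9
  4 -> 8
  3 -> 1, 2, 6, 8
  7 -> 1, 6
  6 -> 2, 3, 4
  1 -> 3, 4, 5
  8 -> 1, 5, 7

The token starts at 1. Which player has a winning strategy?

A0 = {5}
A1: add {2, 8} — 2 (Eve) has 2→5; 8 (Eve) has 8→5.
A2: add {4, 6} — 4 (Eve) has 4→8; 6 (Eve) has 6→2.
A3: add {7} — 7 (Eve) has 7→6.
A4 = A3; e.g. 1 (Adam) can still go to 3. Fixed point.
1 never enters the attractor, so Adam can avoid the target forever.

Adam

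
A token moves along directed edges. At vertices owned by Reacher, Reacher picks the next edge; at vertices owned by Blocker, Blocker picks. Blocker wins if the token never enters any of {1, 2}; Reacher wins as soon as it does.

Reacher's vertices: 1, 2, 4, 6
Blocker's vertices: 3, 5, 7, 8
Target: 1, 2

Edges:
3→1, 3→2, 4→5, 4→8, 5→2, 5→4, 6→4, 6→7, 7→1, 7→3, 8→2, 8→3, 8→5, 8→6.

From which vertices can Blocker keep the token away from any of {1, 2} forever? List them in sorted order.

A0 = {1, 2}
A1: add {3} — 3 (Blocker): all of {1, 2} already in.
A2: add {7} — 7 (Blocker): all of {1, 3} already in.
A3: add {6} — 6 (Reacher) has 6→7.
A4 = A3; e.g. 4 (Reacher) has no edge into A3. Fixed point.
Reacher's attractor = {1, 2, 3, 6, 7}; Blocker avoids the target exactly from the complement.

4, 5, 8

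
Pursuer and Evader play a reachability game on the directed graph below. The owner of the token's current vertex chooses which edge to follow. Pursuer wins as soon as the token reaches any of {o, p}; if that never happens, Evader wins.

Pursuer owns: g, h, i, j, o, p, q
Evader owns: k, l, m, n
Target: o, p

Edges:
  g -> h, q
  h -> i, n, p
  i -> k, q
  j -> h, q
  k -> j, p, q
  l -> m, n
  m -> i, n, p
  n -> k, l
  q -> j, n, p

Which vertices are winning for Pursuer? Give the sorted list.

g, h, i, j, k, o, p, q

A0 = {o, p}
A1: add {h, q} — h (Pursuer) has h→p; q (Pursuer) has q→p.
A2: add {g, i, j} — g (Pursuer) has g→h; i (Pursuer) has i→q; j (Pursuer) has j→h.
A3: add {k} — k (Evader): all of {j, p, q} already in.
A4 = A3; e.g. l (Evader) can still go to m. Fixed point.
Pursuer's winning region = {g, h, i, j, k, o, p, q}.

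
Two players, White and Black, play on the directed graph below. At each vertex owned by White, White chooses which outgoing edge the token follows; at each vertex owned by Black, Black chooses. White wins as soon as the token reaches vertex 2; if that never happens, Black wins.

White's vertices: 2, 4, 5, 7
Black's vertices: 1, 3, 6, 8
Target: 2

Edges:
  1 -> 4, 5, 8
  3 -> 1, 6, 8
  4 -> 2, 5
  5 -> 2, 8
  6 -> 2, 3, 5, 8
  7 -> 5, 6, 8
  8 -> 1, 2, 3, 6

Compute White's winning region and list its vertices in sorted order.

2, 4, 5, 7

A0 = {2}
A1: add {4, 5} — 4 (White) has 4→2; 5 (White) has 5→2.
A2: add {7} — 7 (White) has 7→5.
A3 = A2; e.g. 1 (Black) can still go to 8. Fixed point.
White's winning region = {2, 4, 5, 7}.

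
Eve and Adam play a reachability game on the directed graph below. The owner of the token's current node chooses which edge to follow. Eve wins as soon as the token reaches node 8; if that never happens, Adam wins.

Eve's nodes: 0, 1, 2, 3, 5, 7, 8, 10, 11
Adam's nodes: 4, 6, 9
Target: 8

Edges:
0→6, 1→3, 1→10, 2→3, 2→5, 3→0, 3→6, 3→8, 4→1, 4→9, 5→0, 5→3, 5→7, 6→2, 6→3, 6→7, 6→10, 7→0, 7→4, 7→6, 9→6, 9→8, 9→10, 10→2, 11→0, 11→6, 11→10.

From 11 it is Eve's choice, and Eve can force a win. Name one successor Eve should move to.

A0 = {8}
A1: add {3} — 3 (Eve) has 3→8.
A2: add {1, 2, 5} — 1 (Eve) has 1→3; 2 (Eve) has 2→3; 5 (Eve) has 5→3.
A3: add {10} — 10 (Eve) has 10→2.
A4: add {11} — 11 (Eve) has 11→10.
A5 = A4; e.g. 0 (Eve) has no edge into A4. Fixed point.
From 11, successor 10 is in the attractor (rank 3); the other successors 0, 6 are not.

10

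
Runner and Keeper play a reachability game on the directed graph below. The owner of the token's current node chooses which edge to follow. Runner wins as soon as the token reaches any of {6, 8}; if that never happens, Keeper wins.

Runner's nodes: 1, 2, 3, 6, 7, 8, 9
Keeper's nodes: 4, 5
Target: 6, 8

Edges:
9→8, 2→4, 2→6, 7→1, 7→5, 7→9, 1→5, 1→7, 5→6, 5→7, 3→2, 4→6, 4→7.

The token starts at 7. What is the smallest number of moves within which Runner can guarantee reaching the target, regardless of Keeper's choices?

2

A0 = {6, 8}
A1: add {2, 9} — 2 (Runner) has 2→6; 9 (Runner) has 9→8.
A2: add {3, 7} — 3 (Runner) has 3→2; 7 (Runner) has 7→9.
7 enters the attractor at level 2, so Runner can force the target in 2 moves from there.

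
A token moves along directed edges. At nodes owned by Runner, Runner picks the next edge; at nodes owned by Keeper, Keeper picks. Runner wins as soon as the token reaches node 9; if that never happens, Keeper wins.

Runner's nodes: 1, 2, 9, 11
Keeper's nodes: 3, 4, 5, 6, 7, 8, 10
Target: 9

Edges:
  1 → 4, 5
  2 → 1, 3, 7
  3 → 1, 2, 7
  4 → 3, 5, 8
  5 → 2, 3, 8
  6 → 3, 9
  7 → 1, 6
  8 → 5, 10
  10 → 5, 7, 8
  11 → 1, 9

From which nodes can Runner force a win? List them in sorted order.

A0 = {9}
A1: add {11} — 11 (Runner) has 11→9.
A2 = A1; e.g. 1 (Runner) has no edge into A1. Fixed point.
Runner's winning region = {9, 11}.

9, 11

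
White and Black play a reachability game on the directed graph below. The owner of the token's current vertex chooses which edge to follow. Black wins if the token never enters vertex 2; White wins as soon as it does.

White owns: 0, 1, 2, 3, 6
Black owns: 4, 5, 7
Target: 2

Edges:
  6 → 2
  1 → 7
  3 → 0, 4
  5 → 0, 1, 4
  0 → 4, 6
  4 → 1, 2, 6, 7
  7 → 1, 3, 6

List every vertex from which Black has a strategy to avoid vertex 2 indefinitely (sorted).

A0 = {2}
A1: add {6} — 6 (White) has 6→2.
A2: add {0} — 0 (White) has 0→6.
A3: add {3} — 3 (White) has 3→0.
A4 = A3; e.g. 1 (White) has no edge into A3. Fixed point.
White's attractor = {0, 2, 3, 6}; Black avoids the target exactly from the complement.

1, 4, 5, 7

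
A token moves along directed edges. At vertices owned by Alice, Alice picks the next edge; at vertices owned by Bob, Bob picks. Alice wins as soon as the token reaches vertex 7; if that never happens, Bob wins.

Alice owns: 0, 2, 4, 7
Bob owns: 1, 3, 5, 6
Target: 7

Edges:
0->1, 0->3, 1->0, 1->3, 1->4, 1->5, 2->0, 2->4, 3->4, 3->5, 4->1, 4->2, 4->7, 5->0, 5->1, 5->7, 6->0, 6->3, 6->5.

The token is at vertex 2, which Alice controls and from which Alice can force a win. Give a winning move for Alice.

4

A0 = {7}
A1: add {4} — 4 (Alice) has 4→7.
A2: add {2} — 2 (Alice) has 2→4.
A3 = A2; e.g. 0 (Alice) has no edge into A2. Fixed point.
From 2, successor 4 is in the attractor (rank 1); the other successor 0 is not.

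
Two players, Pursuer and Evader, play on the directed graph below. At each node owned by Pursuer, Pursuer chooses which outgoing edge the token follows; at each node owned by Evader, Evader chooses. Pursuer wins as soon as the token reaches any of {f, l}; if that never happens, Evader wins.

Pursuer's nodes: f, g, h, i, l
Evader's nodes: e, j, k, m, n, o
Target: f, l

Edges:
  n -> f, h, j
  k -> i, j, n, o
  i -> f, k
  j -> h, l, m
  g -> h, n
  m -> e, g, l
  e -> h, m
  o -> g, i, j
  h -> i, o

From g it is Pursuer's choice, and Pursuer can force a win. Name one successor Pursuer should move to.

h

A0 = {f, l}
A1: add {i} — i (Pursuer) has i→f.
A2: add {h} — h (Pursuer) has h→i.
A3: add {g} — g (Pursuer) has g→h.
A4 = A3; e.g. e (Evader) can still go to m. Fixed point.
From g, successor h is in the attractor (rank 2); the other successor n is not.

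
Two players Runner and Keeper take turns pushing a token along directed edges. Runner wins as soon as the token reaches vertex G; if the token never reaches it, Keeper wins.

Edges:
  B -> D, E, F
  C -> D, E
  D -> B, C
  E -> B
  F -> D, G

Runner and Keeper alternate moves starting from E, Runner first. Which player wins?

Keeper

Track states (vertex, player-to-move).
A0 = {(G,Runner), (G,Keeper)}
A1: add {(F,Runner)}.
A2 = A1; e.g. (B,Runner) stays out. (E,Runner) never enters ⇒ Keeper avoids the target.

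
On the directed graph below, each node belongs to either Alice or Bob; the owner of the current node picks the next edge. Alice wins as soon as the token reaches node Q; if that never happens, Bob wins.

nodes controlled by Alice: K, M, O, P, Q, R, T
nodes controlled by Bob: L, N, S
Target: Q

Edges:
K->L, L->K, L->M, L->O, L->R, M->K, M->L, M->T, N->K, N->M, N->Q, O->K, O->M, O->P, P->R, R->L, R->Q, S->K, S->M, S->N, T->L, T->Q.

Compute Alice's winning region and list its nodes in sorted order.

A0 = {Q}
A1: add {R, T} — R (Alice) has R→Q; T (Alice) has T→Q.
A2: add {M, P} — M (Alice) has M→T; P (Alice) has P→R.
A3: add {O} — O (Alice) has O→M.
A4 = A3; e.g. K (Alice) has no edge into A3. Fixed point.
Alice's winning region = {M, O, P, Q, R, T}.

M, O, P, Q, R, T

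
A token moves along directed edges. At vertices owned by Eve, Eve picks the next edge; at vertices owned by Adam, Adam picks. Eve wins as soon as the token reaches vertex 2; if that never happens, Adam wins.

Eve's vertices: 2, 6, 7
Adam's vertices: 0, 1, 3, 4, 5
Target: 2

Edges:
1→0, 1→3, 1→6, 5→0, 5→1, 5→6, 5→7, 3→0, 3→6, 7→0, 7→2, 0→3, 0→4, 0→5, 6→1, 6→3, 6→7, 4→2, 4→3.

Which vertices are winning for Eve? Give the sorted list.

A0 = {2}
A1: add {7} — 7 (Eve) has 7→2.
A2: add {6} — 6 (Eve) has 6→7.
A3 = A2; e.g. 0 (Adam) can still go to 3. Fixed point.
Eve's winning region = {2, 6, 7}.

2, 6, 7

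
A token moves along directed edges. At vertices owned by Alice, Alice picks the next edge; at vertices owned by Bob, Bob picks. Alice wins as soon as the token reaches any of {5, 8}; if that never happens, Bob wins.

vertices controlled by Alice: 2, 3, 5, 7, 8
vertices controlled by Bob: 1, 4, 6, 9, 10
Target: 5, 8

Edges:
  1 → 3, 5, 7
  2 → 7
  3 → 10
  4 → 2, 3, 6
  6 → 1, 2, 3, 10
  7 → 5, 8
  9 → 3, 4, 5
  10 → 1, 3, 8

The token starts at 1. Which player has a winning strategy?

A0 = {5, 8}
A1: add {7} — 7 (Alice) has 7→5.
A2: add {2} — 2 (Alice) has 2→7.
A3 = A2; e.g. 1 (Bob) can still go to 3. Fixed point.
1 never enters the attractor, so Bob can avoid the target forever.

Bob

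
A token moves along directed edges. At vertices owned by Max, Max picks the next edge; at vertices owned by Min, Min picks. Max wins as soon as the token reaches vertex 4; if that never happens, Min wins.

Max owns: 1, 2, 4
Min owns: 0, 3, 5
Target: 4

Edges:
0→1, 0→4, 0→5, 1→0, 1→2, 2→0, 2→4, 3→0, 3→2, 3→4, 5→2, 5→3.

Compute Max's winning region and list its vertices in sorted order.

1, 2, 4

A0 = {4}
A1: add {2} — 2 (Max) has 2→4.
A2: add {1} — 1 (Max) has 1→2.
A3 = A2; e.g. 0 (Min) can still go to 5. Fixed point.
Max's winning region = {1, 2, 4}.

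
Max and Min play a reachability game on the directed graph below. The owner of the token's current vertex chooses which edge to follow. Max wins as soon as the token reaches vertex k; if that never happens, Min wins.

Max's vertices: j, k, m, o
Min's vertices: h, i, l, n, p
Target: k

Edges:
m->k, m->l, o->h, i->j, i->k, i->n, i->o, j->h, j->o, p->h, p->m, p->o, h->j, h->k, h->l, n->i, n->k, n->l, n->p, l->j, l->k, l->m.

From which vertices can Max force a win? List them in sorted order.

k, m

A0 = {k}
A1: add {m} — m (Max) has m→k.
A2 = A1; e.g. h (Min) can still go to j. Fixed point.
Max's winning region = {k, m}.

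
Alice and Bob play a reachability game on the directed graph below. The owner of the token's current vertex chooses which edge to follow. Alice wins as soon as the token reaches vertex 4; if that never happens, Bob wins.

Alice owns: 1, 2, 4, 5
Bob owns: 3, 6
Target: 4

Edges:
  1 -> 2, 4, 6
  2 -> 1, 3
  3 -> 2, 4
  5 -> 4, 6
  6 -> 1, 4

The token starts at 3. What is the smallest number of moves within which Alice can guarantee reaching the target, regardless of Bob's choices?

3

A0 = {4}
A1: add {1, 5} — 1 (Alice) has 1→4; 5 (Alice) has 5→4.
A2: add {2, 6} — 2 (Alice) has 2→1; 6 (Bob): all of {1, 4} already in.
A3: add {3} — 3 (Bob): all of {2, 4} already in.
A3 = all vertices. Fixed point.
3 enters the attractor at level 3, so Alice can force the target in 3 moves from there.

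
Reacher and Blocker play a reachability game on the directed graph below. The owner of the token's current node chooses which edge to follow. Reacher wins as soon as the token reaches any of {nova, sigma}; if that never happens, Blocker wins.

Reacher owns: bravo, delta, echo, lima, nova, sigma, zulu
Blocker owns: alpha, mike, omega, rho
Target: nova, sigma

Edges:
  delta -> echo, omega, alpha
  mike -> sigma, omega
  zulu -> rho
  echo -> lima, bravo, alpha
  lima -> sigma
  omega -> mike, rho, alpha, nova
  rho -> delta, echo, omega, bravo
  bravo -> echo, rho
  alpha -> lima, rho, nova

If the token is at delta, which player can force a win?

Reacher

A0 = {nova, sigma}
A1: add {lima} — lima (Reacher) has lima→sigma.
A2: add {echo} — echo (Reacher) has echo→lima.
A3: add {bravo, delta} — delta (Reacher) has delta→echo; bravo (Reacher) has bravo→echo.
A4 = A3; e.g. mike (Blocker) can still go to omega. Fixed point.
delta ∈ A3, so Reacher can force the target.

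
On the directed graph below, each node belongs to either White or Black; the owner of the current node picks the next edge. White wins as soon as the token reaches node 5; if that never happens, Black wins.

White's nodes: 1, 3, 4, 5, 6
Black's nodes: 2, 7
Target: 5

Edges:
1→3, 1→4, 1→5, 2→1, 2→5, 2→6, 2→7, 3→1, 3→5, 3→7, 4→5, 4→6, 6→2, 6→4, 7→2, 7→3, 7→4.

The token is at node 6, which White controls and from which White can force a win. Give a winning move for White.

4

A0 = {5}
A1: add {1, 3, 4} — 1 (White) has 1→5; 3 (White) has 3→5; 4 (White) has 4→5.
A2: add {6} — 6 (White) has 6→4.
A3 = A2; e.g. 2 (Black) can still go to 7. Fixed point.
From 6, successor 4 is in the attractor (rank 1); the other successor 2 is not.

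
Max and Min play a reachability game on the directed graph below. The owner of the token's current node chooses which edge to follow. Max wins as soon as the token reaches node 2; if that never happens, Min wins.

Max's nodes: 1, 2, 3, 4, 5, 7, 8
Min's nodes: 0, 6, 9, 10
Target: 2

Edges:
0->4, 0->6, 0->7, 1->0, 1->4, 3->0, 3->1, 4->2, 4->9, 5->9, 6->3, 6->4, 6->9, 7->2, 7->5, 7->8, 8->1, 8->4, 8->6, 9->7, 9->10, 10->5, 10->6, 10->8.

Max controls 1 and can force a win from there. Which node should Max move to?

A0 = {2}
A1: add {4, 7} — 4 (Max) has 4→2; 7 (Max) has 7→2.
A2: add {1, 8} — 1 (Max) has 1→4; 8 (Max) has 8→4.
A3: add {3} — 3 (Max) has 3→1.
A4 = A3; e.g. 0 (Min) can still go to 6. Fixed point.
From 1, successor 4 is in the attractor (rank 1); the other successor 0 is not.

4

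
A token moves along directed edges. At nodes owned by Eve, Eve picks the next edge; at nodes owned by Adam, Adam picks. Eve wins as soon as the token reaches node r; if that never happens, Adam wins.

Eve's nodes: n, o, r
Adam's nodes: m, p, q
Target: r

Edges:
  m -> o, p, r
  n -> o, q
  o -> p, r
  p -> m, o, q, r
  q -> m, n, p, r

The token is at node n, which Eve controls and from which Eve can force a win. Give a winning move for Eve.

o

A0 = {r}
A1: add {o} — o (Eve) has o→r.
A2: add {n} — n (Eve) has n→o.
A3 = A2; e.g. m (Adam) can still go to p. Fixed point.
From n, successor o is in the attractor (rank 1); the other successor q is not.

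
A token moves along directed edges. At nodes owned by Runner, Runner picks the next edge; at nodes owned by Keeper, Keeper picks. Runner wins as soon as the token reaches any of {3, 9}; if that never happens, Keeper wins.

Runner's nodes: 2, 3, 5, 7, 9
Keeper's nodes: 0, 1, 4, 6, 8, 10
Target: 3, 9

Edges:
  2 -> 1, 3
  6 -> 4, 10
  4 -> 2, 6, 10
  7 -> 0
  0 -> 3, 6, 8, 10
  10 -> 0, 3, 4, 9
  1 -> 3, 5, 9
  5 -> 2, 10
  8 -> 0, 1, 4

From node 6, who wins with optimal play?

Keeper

A0 = {3, 9}
A1: add {2} — 2 (Runner) has 2→3.
A2: add {5} — 5 (Runner) has 5→2.
A3: add {1} — 1 (Keeper): all of {3, 5, 9} already in.
A4 = A3; e.g. 0 (Keeper) can still go to 6. Fixed point.
6 never enters the attractor, so Keeper can avoid the target forever.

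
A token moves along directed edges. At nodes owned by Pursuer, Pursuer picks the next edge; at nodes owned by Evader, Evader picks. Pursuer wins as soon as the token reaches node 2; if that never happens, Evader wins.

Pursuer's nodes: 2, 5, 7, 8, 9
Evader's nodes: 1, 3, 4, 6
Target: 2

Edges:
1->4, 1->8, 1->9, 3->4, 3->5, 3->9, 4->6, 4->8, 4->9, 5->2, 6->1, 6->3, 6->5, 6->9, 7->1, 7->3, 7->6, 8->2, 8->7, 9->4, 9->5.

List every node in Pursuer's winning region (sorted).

A0 = {2}
A1: add {5, 8} — 5 (Pursuer) has 5→2; 8 (Pursuer) has 8→2.
A2: add {9} — 9 (Pursuer) has 9→5.
A3 = A2; e.g. 1 (Evader) can still go to 4. Fixed point.
Pursuer's winning region = {2, 5, 8, 9}.

2, 5, 8, 9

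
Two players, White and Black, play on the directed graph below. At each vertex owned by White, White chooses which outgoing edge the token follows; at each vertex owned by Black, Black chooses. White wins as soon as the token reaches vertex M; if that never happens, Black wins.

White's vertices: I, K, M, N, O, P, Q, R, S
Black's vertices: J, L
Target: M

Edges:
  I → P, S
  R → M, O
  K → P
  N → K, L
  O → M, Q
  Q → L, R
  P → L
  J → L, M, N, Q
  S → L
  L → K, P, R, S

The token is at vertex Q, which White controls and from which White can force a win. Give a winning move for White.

A0 = {M}
A1: add {O, R} — O (White) has O→M; R (White) has R→M.
A2: add {Q} — Q (White) has Q→R.
A3 = A2; e.g. I (White) has no edge into A2. Fixed point.
From Q, successor R is in the attractor (rank 1); the other successor L is not.

R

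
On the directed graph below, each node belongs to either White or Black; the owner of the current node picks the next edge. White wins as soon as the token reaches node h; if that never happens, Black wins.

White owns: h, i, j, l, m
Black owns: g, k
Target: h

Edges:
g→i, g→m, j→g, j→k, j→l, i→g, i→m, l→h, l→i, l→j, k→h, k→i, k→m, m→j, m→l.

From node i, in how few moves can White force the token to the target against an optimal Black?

A0 = {h}
A1: add {l} — l (White) has l→h.
A2: add {j, m} — j (White) has j→l; m (White) has m→l.
A3: add {i} — i (White) has i→m.
i enters the attractor at level 3, so White can force the target in 3 moves from there.

3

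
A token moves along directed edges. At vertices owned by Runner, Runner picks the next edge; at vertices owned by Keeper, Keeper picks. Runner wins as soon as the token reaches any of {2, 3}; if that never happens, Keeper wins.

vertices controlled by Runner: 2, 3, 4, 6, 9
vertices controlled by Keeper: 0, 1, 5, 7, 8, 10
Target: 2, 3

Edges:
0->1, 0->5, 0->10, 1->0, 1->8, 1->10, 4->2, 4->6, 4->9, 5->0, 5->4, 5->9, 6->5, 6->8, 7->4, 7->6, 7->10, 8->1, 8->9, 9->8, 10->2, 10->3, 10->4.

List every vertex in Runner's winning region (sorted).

A0 = {2, 3}
A1: add {4} — 4 (Runner) has 4→2.
A2: add {10} — 10 (Keeper): all of {2, 3, 4} already in.
A3 = A2; e.g. 0 (Keeper) can still go to 1. Fixed point.
Runner's winning region = {2, 3, 4, 10}.

2, 3, 4, 10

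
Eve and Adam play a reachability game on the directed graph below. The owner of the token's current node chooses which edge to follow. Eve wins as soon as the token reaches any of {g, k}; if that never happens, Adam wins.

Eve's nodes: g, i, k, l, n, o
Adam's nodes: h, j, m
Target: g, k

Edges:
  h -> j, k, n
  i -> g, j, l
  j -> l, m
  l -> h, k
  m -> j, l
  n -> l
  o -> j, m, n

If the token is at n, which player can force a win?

Eve

A0 = {g, k}
A1: add {i, l} — i (Eve) has i→g; l (Eve) has l→k.
A2: add {n} — n (Eve) has n→l.
n ∈ A2, so Eve can force the target.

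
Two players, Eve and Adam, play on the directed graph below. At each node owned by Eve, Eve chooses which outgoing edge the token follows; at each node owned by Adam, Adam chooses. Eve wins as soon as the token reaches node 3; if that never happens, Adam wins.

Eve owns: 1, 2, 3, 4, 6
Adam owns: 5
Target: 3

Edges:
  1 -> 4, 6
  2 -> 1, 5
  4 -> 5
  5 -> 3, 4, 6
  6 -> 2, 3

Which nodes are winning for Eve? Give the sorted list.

A0 = {3}
A1: add {6} — 6 (Eve) has 6→3.
A2: add {1} — 1 (Eve) has 1→6.
A3: add {2} — 2 (Eve) has 2→1.
A4 = A3; e.g. 4 (Eve) has no edge into A3. Fixed point.
Eve's winning region = {1, 2, 3, 6}.

1, 2, 3, 6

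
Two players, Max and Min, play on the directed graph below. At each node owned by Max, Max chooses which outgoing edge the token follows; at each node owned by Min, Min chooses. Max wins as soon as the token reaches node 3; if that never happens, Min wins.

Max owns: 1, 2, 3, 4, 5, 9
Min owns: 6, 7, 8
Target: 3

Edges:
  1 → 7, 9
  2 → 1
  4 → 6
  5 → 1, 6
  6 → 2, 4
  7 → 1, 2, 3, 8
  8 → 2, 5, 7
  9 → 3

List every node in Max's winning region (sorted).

1, 2, 3, 5, 9

A0 = {3}
A1: add {9} — 9 (Max) has 9→3.
A2: add {1} — 1 (Max) has 1→9.
A3: add {2, 5} — 2 (Max) has 2→1; 5 (Max) has 5→1.
A4 = A3; e.g. 4 (Max) has no edge into A3. Fixed point.
Max's winning region = {1, 2, 3, 5, 9}.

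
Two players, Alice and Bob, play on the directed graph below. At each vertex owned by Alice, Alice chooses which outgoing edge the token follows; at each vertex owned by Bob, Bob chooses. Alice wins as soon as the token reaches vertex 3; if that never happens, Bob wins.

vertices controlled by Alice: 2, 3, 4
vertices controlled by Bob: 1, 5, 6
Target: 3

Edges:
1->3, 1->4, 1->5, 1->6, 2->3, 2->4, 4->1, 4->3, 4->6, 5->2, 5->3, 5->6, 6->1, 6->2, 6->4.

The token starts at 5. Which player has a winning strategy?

A0 = {3}
A1: add {2, 4} — 2 (Alice) has 2→3; 4 (Alice) has 4→3.
A2 = A1; e.g. 1 (Bob) can still go to 5. Fixed point.
5 never enters the attractor, so Bob can avoid the target forever.

Bob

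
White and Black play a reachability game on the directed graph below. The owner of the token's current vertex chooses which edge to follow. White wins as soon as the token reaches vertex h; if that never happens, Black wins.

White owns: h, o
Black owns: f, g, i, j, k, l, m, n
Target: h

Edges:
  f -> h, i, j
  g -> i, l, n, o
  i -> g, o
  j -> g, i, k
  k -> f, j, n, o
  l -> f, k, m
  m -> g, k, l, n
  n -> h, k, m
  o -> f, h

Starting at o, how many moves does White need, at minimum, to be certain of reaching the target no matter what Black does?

A0 = {h}
A1: add {o} — o (White) has o→h.
A2 = A1; e.g. f (Black) can still go to i. Fixed point.
o enters the attractor at level 1, so White can force the target in 1 move from there.

1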